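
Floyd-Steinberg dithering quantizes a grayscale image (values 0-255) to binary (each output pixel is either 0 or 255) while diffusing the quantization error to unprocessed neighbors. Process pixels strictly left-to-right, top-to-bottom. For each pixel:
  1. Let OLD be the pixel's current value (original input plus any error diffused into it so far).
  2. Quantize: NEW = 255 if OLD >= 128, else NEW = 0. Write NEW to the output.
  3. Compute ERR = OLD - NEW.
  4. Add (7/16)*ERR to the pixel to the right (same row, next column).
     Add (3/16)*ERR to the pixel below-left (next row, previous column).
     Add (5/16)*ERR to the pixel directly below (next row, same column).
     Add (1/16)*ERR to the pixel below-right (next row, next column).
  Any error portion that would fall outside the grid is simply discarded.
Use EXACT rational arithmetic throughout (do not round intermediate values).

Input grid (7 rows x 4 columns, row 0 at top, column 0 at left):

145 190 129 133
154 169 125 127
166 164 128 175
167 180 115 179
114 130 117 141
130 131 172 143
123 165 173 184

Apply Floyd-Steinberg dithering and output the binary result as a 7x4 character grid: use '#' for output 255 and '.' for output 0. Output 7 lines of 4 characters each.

Answer: ##.#
.#.#
##.#
.#.#
#.#.
.##.
#.##

Derivation:
(0,0): OLD=145 → NEW=255, ERR=-110
(0,1): OLD=1135/8 → NEW=255, ERR=-905/8
(0,2): OLD=10177/128 → NEW=0, ERR=10177/128
(0,3): OLD=343623/2048 → NEW=255, ERR=-178617/2048
(1,0): OLD=12597/128 → NEW=0, ERR=12597/128
(1,1): OLD=189171/1024 → NEW=255, ERR=-71949/1024
(1,2): OLD=3135343/32768 → NEW=0, ERR=3135343/32768
(1,3): OLD=76847929/524288 → NEW=255, ERR=-56845511/524288
(2,0): OLD=3007777/16384 → NEW=255, ERR=-1170143/16384
(2,1): OLD=70720251/524288 → NEW=255, ERR=-62973189/524288
(2,2): OLD=84547815/1048576 → NEW=0, ERR=84547815/1048576
(2,3): OLD=3059723371/16777216 → NEW=255, ERR=-1218466709/16777216
(3,0): OLD=1024755089/8388608 → NEW=0, ERR=1024755089/8388608
(3,1): OLD=27724655887/134217728 → NEW=255, ERR=-6500864753/134217728
(3,2): OLD=210200830449/2147483648 → NEW=0, ERR=210200830449/2147483648
(3,3): OLD=7015134212375/34359738368 → NEW=255, ERR=-1746599071465/34359738368
(4,0): OLD=307290948733/2147483648 → NEW=255, ERR=-240317381507/2147483648
(4,1): OLD=1578707465591/17179869184 → NEW=0, ERR=1578707465591/17179869184
(4,2): OLD=96335382587927/549755813888 → NEW=255, ERR=-43852349953513/549755813888
(4,3): OLD=847366153334481/8796093022208 → NEW=0, ERR=847366153334481/8796093022208
(5,0): OLD=30857555039213/274877906944 → NEW=0, ERR=30857555039213/274877906944
(5,1): OLD=1643808851426459/8796093022208 → NEW=255, ERR=-599194869236581/8796093022208
(5,2): OLD=620459143705167/4398046511104 → NEW=255, ERR=-501042716626353/4398046511104
(5,3): OLD=16646055969459159/140737488355328 → NEW=0, ERR=16646055969459159/140737488355328
(6,0): OLD=20450335266269681/140737488355328 → NEW=255, ERR=-15437724264338959/140737488355328
(6,1): OLD=183246277252713895/2251799813685248 → NEW=0, ERR=183246277252713895/2251799813685248
(6,2): OLD=6878653270495774945/36028797018963968 → NEW=255, ERR=-2308689969340036895/36028797018963968
(6,3): OLD=107110358344754303271/576460752303423488 → NEW=255, ERR=-39887133492618686169/576460752303423488
Row 0: ##.#
Row 1: .#.#
Row 2: ##.#
Row 3: .#.#
Row 4: #.#.
Row 5: .##.
Row 6: #.##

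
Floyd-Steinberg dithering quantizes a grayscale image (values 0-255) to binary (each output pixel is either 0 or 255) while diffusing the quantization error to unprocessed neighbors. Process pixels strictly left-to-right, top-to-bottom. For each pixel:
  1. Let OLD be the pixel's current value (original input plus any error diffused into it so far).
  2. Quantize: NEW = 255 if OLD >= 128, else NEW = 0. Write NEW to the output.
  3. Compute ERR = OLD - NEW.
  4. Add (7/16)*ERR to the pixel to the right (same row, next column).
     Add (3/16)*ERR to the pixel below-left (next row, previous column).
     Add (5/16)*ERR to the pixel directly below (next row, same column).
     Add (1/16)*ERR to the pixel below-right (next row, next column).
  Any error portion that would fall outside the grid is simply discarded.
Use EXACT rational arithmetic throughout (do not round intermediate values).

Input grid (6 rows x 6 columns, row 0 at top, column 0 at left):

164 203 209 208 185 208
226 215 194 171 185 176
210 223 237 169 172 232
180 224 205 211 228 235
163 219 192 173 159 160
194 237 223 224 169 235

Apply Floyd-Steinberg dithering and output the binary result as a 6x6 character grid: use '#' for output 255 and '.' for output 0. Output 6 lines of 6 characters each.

(0,0): OLD=164 → NEW=255, ERR=-91
(0,1): OLD=2611/16 → NEW=255, ERR=-1469/16
(0,2): OLD=43221/256 → NEW=255, ERR=-22059/256
(0,3): OLD=697555/4096 → NEW=255, ERR=-346925/4096
(0,4): OLD=9695685/65536 → NEW=255, ERR=-7015995/65536
(0,5): OLD=168991843/1048576 → NEW=255, ERR=-98395037/1048576
(1,0): OLD=46169/256 → NEW=255, ERR=-19111/256
(1,1): OLD=269935/2048 → NEW=255, ERR=-252305/2048
(1,2): OLD=6000155/65536 → NEW=0, ERR=6000155/65536
(1,3): OLD=41714623/262144 → NEW=255, ERR=-25132097/262144
(1,4): OLD=1454808733/16777216 → NEW=0, ERR=1454808733/16777216
(1,5): OLD=47760603707/268435456 → NEW=255, ERR=-20690437573/268435456
(2,0): OLD=5359925/32768 → NEW=255, ERR=-2995915/32768
(2,1): OLD=164628887/1048576 → NEW=255, ERR=-102757993/1048576
(2,2): OLD=3306141317/16777216 → NEW=255, ERR=-972048763/16777216
(2,3): OLD=18209722781/134217728 → NEW=255, ERR=-16015797859/134217728
(2,4): OLD=543091323479/4294967296 → NEW=0, ERR=543091323479/4294967296
(2,5): OLD=18461753896913/68719476736 → NEW=255, ERR=938287329233/68719476736
(3,0): OLD=2232278501/16777216 → NEW=255, ERR=-2045911579/16777216
(3,1): OLD=16568733441/134217728 → NEW=0, ERR=16568733441/134217728
(3,2): OLD=228066457363/1073741824 → NEW=255, ERR=-45737707757/1073741824
(3,3): OLD=12037055603769/68719476736 → NEW=255, ERR=-5486410963911/68719476736
(3,4): OLD=125172926873881/549755813888 → NEW=255, ERR=-15014805667559/549755813888
(3,5): OLD=2069025403120599/8796093022208 → NEW=255, ERR=-173978317542441/8796093022208
(4,0): OLD=317909571787/2147483648 → NEW=255, ERR=-229698758453/2147483648
(4,1): OLD=6706087140047/34359738368 → NEW=255, ERR=-2055646143793/34359738368
(4,2): OLD=159715078667709/1099511627776 → NEW=255, ERR=-120660386415171/1099511627776
(4,3): OLD=1622988356916369/17592186044416 → NEW=0, ERR=1622988356916369/17592186044416
(4,4): OLD=51264679776583585/281474976710656 → NEW=255, ERR=-20511439284633695/281474976710656
(4,5): OLD=541471754078262727/4503599627370496 → NEW=0, ERR=541471754078262727/4503599627370496
(5,0): OLD=82109788786653/549755813888 → NEW=255, ERR=-58077943754787/549755813888
(5,1): OLD=2547766573379245/17592186044416 → NEW=255, ERR=-1938240867946835/17592186044416
(5,2): OLD=21682438531380927/140737488355328 → NEW=255, ERR=-14205620999227713/140737488355328
(5,3): OLD=847343314318927781/4503599627370496 → NEW=255, ERR=-301074590660548699/4503599627370496
(5,4): OLD=1308649549577582917/9007199254740992 → NEW=255, ERR=-988186260381370043/9007199254740992
(5,5): OLD=31708116858830888649/144115188075855872 → NEW=255, ERR=-5041256100512358711/144115188075855872
Row 0: ######
Row 1: ##.#.#
Row 2: ####.#
Row 3: #.####
Row 4: ###.#.
Row 5: ######

Answer: ######
##.#.#
####.#
#.####
###.#.
######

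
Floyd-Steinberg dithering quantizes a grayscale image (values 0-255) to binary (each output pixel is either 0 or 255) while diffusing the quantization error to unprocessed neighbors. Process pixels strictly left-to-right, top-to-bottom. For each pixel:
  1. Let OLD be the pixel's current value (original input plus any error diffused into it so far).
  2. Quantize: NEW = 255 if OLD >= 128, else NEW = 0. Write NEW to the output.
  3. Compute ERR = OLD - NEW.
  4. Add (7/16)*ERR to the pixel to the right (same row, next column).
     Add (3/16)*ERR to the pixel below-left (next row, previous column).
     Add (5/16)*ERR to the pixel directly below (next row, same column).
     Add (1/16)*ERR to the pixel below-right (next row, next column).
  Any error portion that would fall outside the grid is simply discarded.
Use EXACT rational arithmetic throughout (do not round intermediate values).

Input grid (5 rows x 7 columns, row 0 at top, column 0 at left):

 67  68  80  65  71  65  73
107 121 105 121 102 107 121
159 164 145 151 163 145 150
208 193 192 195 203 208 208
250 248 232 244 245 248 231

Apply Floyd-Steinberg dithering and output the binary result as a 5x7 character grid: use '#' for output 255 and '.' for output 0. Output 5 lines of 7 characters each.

Answer: .......
##.###.
.##.#.#
##.####
#######

Derivation:
(0,0): OLD=67 → NEW=0, ERR=67
(0,1): OLD=1557/16 → NEW=0, ERR=1557/16
(0,2): OLD=31379/256 → NEW=0, ERR=31379/256
(0,3): OLD=485893/4096 → NEW=0, ERR=485893/4096
(0,4): OLD=8054307/65536 → NEW=0, ERR=8054307/65536
(0,5): OLD=124537589/1048576 → NEW=0, ERR=124537589/1048576
(0,6): OLD=2096499891/16777216 → NEW=0, ERR=2096499891/16777216
(1,0): OLD=37423/256 → NEW=255, ERR=-27857/256
(1,1): OLD=268233/2048 → NEW=255, ERR=-254007/2048
(1,2): OLD=7691773/65536 → NEW=0, ERR=7691773/65536
(1,3): OLD=62946873/262144 → NEW=255, ERR=-3899847/262144
(1,4): OLD=2744426251/16777216 → NEW=255, ERR=-1533763829/16777216
(1,5): OLD=18150328187/134217728 → NEW=255, ERR=-16075192453/134217728
(1,6): OLD=247119981269/2147483648 → NEW=0, ERR=247119981269/2147483648
(2,0): OLD=3333811/32768 → NEW=0, ERR=3333811/32768
(2,1): OLD=193942625/1048576 → NEW=255, ERR=-73444255/1048576
(2,2): OLD=2357078627/16777216 → NEW=255, ERR=-1921111453/16777216
(2,3): OLD=11602912523/134217728 → NEW=0, ERR=11602912523/134217728
(2,4): OLD=159843685051/1073741824 → NEW=255, ERR=-113960480069/1073741824
(2,5): OLD=2645738119849/34359738368 → NEW=0, ERR=2645738119849/34359738368
(2,6): OLD=116637888155695/549755813888 → NEW=255, ERR=-23549844385745/549755813888
(3,0): OLD=3802737923/16777216 → NEW=255, ERR=-475452157/16777216
(3,1): OLD=19273957191/134217728 → NEW=255, ERR=-14951563449/134217728
(3,2): OLD=128109665541/1073741824 → NEW=0, ERR=128109665541/1073741824
(3,3): OLD=1061531519347/4294967296 → NEW=255, ERR=-33685141133/4294967296
(3,4): OLD=102387945470211/549755813888 → NEW=255, ERR=-37799787071229/549755813888
(3,5): OLD=823825294878009/4398046511104 → NEW=255, ERR=-297676565453511/4398046511104
(3,6): OLD=11949623534690407/70368744177664 → NEW=255, ERR=-5994406230613913/70368744177664
(4,0): OLD=472998135373/2147483648 → NEW=255, ERR=-74610194867/2147483648
(4,1): OLD=7510618792425/34359738368 → NEW=255, ERR=-1251114491415/34359738368
(4,2): OLD=134647050238535/549755813888 → NEW=255, ERR=-5540682302905/549755813888
(4,3): OLD=1019048109258301/4398046511104 → NEW=255, ERR=-102453751073219/4398046511104
(4,4): OLD=7041825651142631/35184372088832 → NEW=255, ERR=-1930189231509529/35184372088832
(4,5): OLD=205564810982597415/1125899906842624 → NEW=255, ERR=-81539665262271705/1125899906842624
(4,6): OLD=3034790699649224513/18014398509481984 → NEW=255, ERR=-1558880920268681407/18014398509481984
Row 0: .......
Row 1: ##.###.
Row 2: .##.#.#
Row 3: ##.####
Row 4: #######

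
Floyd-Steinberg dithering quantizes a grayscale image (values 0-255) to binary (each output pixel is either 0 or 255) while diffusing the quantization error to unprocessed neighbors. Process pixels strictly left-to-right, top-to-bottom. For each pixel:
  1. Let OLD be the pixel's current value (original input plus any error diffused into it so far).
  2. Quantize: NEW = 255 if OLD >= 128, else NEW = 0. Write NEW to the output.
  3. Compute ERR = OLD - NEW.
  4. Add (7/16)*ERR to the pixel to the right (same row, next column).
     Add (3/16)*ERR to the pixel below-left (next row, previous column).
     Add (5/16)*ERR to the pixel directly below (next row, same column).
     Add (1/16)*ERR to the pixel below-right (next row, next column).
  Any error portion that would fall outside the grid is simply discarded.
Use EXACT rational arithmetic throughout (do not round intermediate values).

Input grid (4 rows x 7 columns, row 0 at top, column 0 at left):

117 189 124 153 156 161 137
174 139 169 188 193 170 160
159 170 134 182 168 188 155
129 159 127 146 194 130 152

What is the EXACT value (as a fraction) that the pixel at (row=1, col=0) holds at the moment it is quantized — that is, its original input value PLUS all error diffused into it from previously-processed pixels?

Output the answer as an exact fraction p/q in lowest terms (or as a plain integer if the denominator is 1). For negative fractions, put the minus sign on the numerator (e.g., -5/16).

Answer: 53193/256

Derivation:
(0,0): OLD=117 → NEW=0, ERR=117
(0,1): OLD=3843/16 → NEW=255, ERR=-237/16
(0,2): OLD=30085/256 → NEW=0, ERR=30085/256
(0,3): OLD=837283/4096 → NEW=255, ERR=-207197/4096
(0,4): OLD=8773237/65536 → NEW=255, ERR=-7938443/65536
(0,5): OLD=113251635/1048576 → NEW=0, ERR=113251635/1048576
(0,6): OLD=3091240037/16777216 → NEW=255, ERR=-1186950043/16777216
(1,0): OLD=53193/256 → NEW=255, ERR=-12087/256
Target (1,0): original=174, with diffused error = 53193/256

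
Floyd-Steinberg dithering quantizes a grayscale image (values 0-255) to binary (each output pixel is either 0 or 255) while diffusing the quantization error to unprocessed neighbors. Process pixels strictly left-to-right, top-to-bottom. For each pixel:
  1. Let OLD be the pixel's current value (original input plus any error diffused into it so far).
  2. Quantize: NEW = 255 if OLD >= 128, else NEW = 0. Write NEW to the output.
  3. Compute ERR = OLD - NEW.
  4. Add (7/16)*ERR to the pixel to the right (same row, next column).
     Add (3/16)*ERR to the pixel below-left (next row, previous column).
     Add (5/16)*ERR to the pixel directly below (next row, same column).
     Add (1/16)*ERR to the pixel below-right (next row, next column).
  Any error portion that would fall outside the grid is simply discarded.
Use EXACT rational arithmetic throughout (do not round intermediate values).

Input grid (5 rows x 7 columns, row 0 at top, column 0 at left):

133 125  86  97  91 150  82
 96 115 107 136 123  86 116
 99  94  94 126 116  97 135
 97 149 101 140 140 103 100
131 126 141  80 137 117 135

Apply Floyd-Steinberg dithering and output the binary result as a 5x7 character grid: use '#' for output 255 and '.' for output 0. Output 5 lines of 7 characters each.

Answer: #..#.#.
.#.#..#
.#.#.#.
.#.#.#.
#.#.#.#

Derivation:
(0,0): OLD=133 → NEW=255, ERR=-122
(0,1): OLD=573/8 → NEW=0, ERR=573/8
(0,2): OLD=15019/128 → NEW=0, ERR=15019/128
(0,3): OLD=303789/2048 → NEW=255, ERR=-218451/2048
(0,4): OLD=1452731/32768 → NEW=0, ERR=1452731/32768
(0,5): OLD=88812317/524288 → NEW=255, ERR=-44881123/524288
(0,6): OLD=373697995/8388608 → NEW=0, ERR=373697995/8388608
(1,0): OLD=9127/128 → NEW=0, ERR=9127/128
(1,1): OLD=187345/1024 → NEW=255, ERR=-73775/1024
(1,2): OLD=3166181/32768 → NEW=0, ERR=3166181/32768
(1,3): OLD=21048353/131072 → NEW=255, ERR=-12375007/131072
(1,4): OLD=610950243/8388608 → NEW=0, ERR=610950243/8388608
(1,5): OLD=6860939795/67108864 → NEW=0, ERR=6860939795/67108864
(1,6): OLD=181783766205/1073741824 → NEW=255, ERR=-92020398915/1073741824
(2,0): OLD=1765771/16384 → NEW=0, ERR=1765771/16384
(2,1): OLD=74034921/524288 → NEW=255, ERR=-59658519/524288
(2,2): OLD=437941115/8388608 → NEW=0, ERR=437941115/8388608
(2,3): OLD=9330206179/67108864 → NEW=255, ERR=-7782554141/67108864
(2,4): OLD=54380499059/536870912 → NEW=0, ERR=54380499059/536870912
(2,5): OLD=2778789915633/17179869184 → NEW=255, ERR=-1602076726287/17179869184
(2,6): OLD=20288749027751/274877906944 → NEW=0, ERR=20288749027751/274877906944
(3,0): OLD=917242779/8388608 → NEW=0, ERR=917242779/8388608
(3,1): OLD=11932178751/67108864 → NEW=255, ERR=-5180581569/67108864
(3,2): OLD=29358772493/536870912 → NEW=0, ERR=29358772493/536870912
(3,3): OLD=321992453307/2147483648 → NEW=255, ERR=-225615876933/2147483648
(3,4): OLD=27750733674395/274877906944 → NEW=0, ERR=27750733674395/274877906944
(3,5): OLD=303898425431489/2199023255552 → NEW=255, ERR=-256852504734271/2199023255552
(3,6): OLD=2326953815888607/35184372088832 → NEW=0, ERR=2326953815888607/35184372088832
(4,0): OLD=161808145397/1073741824 → NEW=255, ERR=-111996019723/1073741824
(4,1): OLD=1259804564273/17179869184 → NEW=0, ERR=1259804564273/17179869184
(4,2): OLD=45532810499839/274877906944 → NEW=255, ERR=-24561055770881/274877906944
(4,3): OLD=66903030897317/2199023255552 → NEW=0, ERR=66903030897317/2199023255552
(4,4): OLD=2698510683622399/17592186044416 → NEW=255, ERR=-1787496757703681/17592186044416
(4,5): OLD=30824944921688671/562949953421312 → NEW=0, ERR=30824944921688671/562949953421312
(4,6): OLD=1552148577900969801/9007199254740992 → NEW=255, ERR=-744687232057983159/9007199254740992
Row 0: #..#.#.
Row 1: .#.#..#
Row 2: .#.#.#.
Row 3: .#.#.#.
Row 4: #.#.#.#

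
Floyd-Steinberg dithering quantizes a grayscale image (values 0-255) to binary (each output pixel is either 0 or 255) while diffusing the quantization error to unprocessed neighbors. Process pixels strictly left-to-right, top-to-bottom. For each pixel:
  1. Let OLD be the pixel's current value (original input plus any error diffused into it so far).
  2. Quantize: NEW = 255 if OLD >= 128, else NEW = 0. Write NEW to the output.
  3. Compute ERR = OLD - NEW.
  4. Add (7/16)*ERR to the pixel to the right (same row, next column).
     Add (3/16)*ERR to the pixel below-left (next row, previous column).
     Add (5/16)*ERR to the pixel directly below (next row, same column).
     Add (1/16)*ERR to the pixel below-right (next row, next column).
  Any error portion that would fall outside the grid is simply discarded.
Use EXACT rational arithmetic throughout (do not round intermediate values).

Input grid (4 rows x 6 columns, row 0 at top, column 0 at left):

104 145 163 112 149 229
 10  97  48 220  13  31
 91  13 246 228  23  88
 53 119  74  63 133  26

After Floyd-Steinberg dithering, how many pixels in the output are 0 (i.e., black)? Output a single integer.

(0,0): OLD=104 → NEW=0, ERR=104
(0,1): OLD=381/2 → NEW=255, ERR=-129/2
(0,2): OLD=4313/32 → NEW=255, ERR=-3847/32
(0,3): OLD=30415/512 → NEW=0, ERR=30415/512
(0,4): OLD=1433513/8192 → NEW=255, ERR=-655447/8192
(0,5): OLD=25427359/131072 → NEW=255, ERR=-7996001/131072
(1,0): OLD=973/32 → NEW=0, ERR=973/32
(1,1): OLD=18971/256 → NEW=0, ERR=18971/256
(1,2): OLD=409271/8192 → NEW=0, ERR=409271/8192
(1,3): OLD=7795691/32768 → NEW=255, ERR=-560149/32768
(1,4): OLD=-57058719/2097152 → NEW=0, ERR=-57058719/2097152
(1,5): OLD=-166698153/33554432 → NEW=0, ERR=-166698153/33554432
(2,0): OLD=468569/4096 → NEW=0, ERR=468569/4096
(2,1): OLD=12776163/131072 → NEW=0, ERR=12776163/131072
(2,2): OLD=641065577/2097152 → NEW=255, ERR=106291817/2097152
(2,3): OLD=4074401377/16777216 → NEW=255, ERR=-203788703/16777216
(2,4): OLD=3856604579/536870912 → NEW=0, ERR=3856604579/536870912
(2,5): OLD=754967591845/8589934592 → NEW=0, ERR=754967591845/8589934592
(3,0): OLD=224448585/2097152 → NEW=0, ERR=224448585/2097152
(3,1): OLD=3572496661/16777216 → NEW=255, ERR=-705693419/16777216
(3,2): OLD=10100012623/134217728 → NEW=0, ERR=10100012623/134217728
(3,3): OLD=830140559149/8589934592 → NEW=0, ERR=830140559149/8589934592
(3,4): OLD=13279728025869/68719476736 → NEW=255, ERR=-4243738541811/68719476736
(3,5): OLD=29573481589411/1099511627776 → NEW=0, ERR=29573481589411/1099511627776
Output grid:
  Row 0: .##.##  (2 black, running=2)
  Row 1: ...#..  (5 black, running=7)
  Row 2: ..##..  (4 black, running=11)
  Row 3: .#..#.  (4 black, running=15)

Answer: 15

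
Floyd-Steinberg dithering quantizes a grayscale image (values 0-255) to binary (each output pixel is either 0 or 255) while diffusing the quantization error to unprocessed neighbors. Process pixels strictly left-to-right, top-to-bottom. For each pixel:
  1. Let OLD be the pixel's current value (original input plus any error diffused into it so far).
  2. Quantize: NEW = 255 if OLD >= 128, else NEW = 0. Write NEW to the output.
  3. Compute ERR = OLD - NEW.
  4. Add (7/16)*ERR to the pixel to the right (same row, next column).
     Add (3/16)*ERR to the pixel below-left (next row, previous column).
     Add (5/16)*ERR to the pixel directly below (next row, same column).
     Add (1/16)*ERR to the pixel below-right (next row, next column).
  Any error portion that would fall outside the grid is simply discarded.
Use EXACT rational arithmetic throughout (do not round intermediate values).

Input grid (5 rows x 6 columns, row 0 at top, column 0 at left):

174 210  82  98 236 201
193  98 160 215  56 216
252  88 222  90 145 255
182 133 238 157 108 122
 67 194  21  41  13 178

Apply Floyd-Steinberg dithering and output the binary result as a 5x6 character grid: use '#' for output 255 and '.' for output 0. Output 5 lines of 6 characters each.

Answer: ##..##
#.##.#
#.#.##
#.##.#
.#...#

Derivation:
(0,0): OLD=174 → NEW=255, ERR=-81
(0,1): OLD=2793/16 → NEW=255, ERR=-1287/16
(0,2): OLD=11983/256 → NEW=0, ERR=11983/256
(0,3): OLD=485289/4096 → NEW=0, ERR=485289/4096
(0,4): OLD=18863519/65536 → NEW=255, ERR=2151839/65536
(0,5): OLD=225826649/1048576 → NEW=255, ERR=-41560231/1048576
(1,0): OLD=39067/256 → NEW=255, ERR=-26213/256
(1,1): OLD=65085/2048 → NEW=0, ERR=65085/2048
(1,2): OLD=13481985/65536 → NEW=255, ERR=-3229695/65536
(1,3): OLD=62795565/262144 → NEW=255, ERR=-4051155/262144
(1,4): OLD=997792167/16777216 → NEW=0, ERR=997792167/16777216
(1,5): OLD=62192655969/268435456 → NEW=255, ERR=-6258385311/268435456
(2,0): OLD=7404271/32768 → NEW=255, ERR=-951569/32768
(2,1): OLD=72966709/1048576 → NEW=0, ERR=72966709/1048576
(2,2): OLD=3961642975/16777216 → NEW=255, ERR=-316547105/16777216
(2,3): OLD=11406783143/134217728 → NEW=0, ERR=11406783143/134217728
(2,4): OLD=839365056629/4294967296 → NEW=255, ERR=-255851603851/4294967296
(2,5): OLD=15487269310595/68719476736 → NEW=255, ERR=-2036197257085/68719476736
(3,0): OLD=3120102399/16777216 → NEW=255, ERR=-1158087681/16777216
(3,1): OLD=15997896979/134217728 → NEW=0, ERR=15997896979/134217728
(3,2): OLD=326992295529/1073741824 → NEW=255, ERR=53188130409/1073741824
(3,3): OLD=13254719931451/68719476736 → NEW=255, ERR=-4268746636229/68719476736
(3,4): OLD=34064791118043/549755813888 → NEW=0, ERR=34064791118043/549755813888
(3,5): OLD=1197379990959349/8796093022208 → NEW=255, ERR=-1045623729703691/8796093022208
(4,0): OLD=145551588113/2147483648 → NEW=0, ERR=145551588113/2147483648
(4,1): OLD=9135375677789/34359738368 → NEW=255, ERR=373642393949/34359738368
(4,2): OLD=40725622774023/1099511627776 → NEW=0, ERR=40725622774023/1099511627776
(4,3): OLD=923712648587971/17592186044416 → NEW=0, ERR=923712648587971/17592186044416
(4,4): OLD=8208988299144435/281474976710656 → NEW=0, ERR=8208988299144435/281474976710656
(4,5): OLD=709245028065806789/4503599627370496 → NEW=255, ERR=-439172876913669691/4503599627370496
Row 0: ##..##
Row 1: #.##.#
Row 2: #.#.##
Row 3: #.##.#
Row 4: .#...#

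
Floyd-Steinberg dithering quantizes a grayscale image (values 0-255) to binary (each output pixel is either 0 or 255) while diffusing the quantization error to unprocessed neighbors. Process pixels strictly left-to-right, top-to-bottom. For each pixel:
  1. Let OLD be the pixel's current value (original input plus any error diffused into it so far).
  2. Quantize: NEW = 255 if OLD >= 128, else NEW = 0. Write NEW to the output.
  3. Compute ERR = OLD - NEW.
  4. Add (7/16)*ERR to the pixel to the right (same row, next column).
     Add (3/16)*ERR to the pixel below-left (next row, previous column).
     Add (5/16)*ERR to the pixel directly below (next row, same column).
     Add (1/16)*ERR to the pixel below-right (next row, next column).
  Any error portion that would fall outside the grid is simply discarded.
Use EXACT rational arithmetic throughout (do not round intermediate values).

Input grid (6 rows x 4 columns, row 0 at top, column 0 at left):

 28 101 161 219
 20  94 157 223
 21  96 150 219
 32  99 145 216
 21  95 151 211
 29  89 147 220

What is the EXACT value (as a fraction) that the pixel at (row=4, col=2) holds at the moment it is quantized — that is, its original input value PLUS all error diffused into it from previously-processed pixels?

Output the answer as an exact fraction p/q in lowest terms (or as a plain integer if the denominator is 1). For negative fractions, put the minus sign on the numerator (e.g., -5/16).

(0,0): OLD=28 → NEW=0, ERR=28
(0,1): OLD=453/4 → NEW=0, ERR=453/4
(0,2): OLD=13475/64 → NEW=255, ERR=-2845/64
(0,3): OLD=204341/1024 → NEW=255, ERR=-56779/1024
(1,0): OLD=3199/64 → NEW=0, ERR=3199/64
(1,1): OLD=74073/512 → NEW=255, ERR=-56487/512
(1,2): OLD=1499501/16384 → NEW=0, ERR=1499501/16384
(1,3): OLD=63683979/262144 → NEW=255, ERR=-3162741/262144
(2,0): OLD=130531/8192 → NEW=0, ERR=130531/8192
(2,1): OLD=23272785/262144 → NEW=0, ERR=23272785/262144
(2,2): OLD=109200701/524288 → NEW=255, ERR=-24492739/524288
(2,3): OLD=1682012601/8388608 → NEW=255, ERR=-457082439/8388608
(3,0): OLD=224921043/4194304 → NEW=0, ERR=224921043/4194304
(3,1): OLD=9559053773/67108864 → NEW=255, ERR=-7553706547/67108864
(3,2): OLD=82129120115/1073741824 → NEW=0, ERR=82129120115/1073741824
(3,3): OLD=3943061694117/17179869184 → NEW=255, ERR=-437804947803/17179869184
(4,0): OLD=17881142103/1073741824 → NEW=0, ERR=17881142103/1073741824
(4,1): OLD=728463095397/8589934592 → NEW=0, ERR=728463095397/8589934592
(4,2): OLD=55028213173861/274877906944 → NEW=255, ERR=-15065653096859/274877906944
Target (4,2): original=151, with diffused error = 55028213173861/274877906944

Answer: 55028213173861/274877906944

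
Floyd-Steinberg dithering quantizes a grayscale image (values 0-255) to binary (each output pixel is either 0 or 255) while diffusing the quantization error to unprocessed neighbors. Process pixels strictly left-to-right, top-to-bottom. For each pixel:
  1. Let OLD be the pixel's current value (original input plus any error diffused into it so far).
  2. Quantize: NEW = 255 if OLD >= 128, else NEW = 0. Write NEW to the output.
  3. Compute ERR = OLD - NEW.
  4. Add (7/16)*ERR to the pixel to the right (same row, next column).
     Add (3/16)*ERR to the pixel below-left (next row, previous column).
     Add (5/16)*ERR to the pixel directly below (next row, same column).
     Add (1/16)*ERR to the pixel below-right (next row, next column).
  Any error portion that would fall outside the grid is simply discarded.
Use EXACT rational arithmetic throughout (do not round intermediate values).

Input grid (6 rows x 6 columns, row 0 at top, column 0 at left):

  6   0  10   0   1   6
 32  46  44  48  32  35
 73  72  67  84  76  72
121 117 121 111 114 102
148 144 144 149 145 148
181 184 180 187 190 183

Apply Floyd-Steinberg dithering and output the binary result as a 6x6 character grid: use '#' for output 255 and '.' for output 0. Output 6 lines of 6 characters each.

Answer: ......
......
.#.#.#
#.#.#.
.#.#.#
#####.

Derivation:
(0,0): OLD=6 → NEW=0, ERR=6
(0,1): OLD=21/8 → NEW=0, ERR=21/8
(0,2): OLD=1427/128 → NEW=0, ERR=1427/128
(0,3): OLD=9989/2048 → NEW=0, ERR=9989/2048
(0,4): OLD=102691/32768 → NEW=0, ERR=102691/32768
(0,5): OLD=3864565/524288 → NEW=0, ERR=3864565/524288
(1,0): OLD=4399/128 → NEW=0, ERR=4399/128
(1,1): OLD=65865/1024 → NEW=0, ERR=65865/1024
(1,2): OLD=2513405/32768 → NEW=0, ERR=2513405/32768
(1,3): OLD=11058041/131072 → NEW=0, ERR=11058041/131072
(1,4): OLD=600426763/8388608 → NEW=0, ERR=600426763/8388608
(1,5): OLD=9236061917/134217728 → NEW=0, ERR=9236061917/134217728
(2,0): OLD=1569587/16384 → NEW=0, ERR=1569587/16384
(2,1): OLD=78927713/524288 → NEW=255, ERR=-54765727/524288
(2,2): OLD=546168419/8388608 → NEW=0, ERR=546168419/8388608
(2,3): OLD=10540376587/67108864 → NEW=255, ERR=-6572383733/67108864
(2,4): OLD=158261145761/2147483648 → NEW=0, ERR=158261145761/2147483648
(2,5): OLD=4474323387511/34359738368 → NEW=255, ERR=-4287409896329/34359738368
(3,0): OLD=1101858307/8388608 → NEW=255, ERR=-1037236733/8388608
(3,1): OLD=3251846343/67108864 → NEW=0, ERR=3251846343/67108864
(3,2): OLD=73902628805/536870912 → NEW=255, ERR=-62999453755/536870912
(3,3): OLD=1612967408975/34359738368 → NEW=0, ERR=1612967408975/34359738368
(3,4): OLD=35198268073327/274877906944 → NEW=255, ERR=-34895598197393/274877906944
(3,5): OLD=53092587555105/4398046511104 → NEW=0, ERR=53092587555105/4398046511104
(4,0): OLD=127179859661/1073741824 → NEW=0, ERR=127179859661/1073741824
(4,1): OLD=3113544863209/17179869184 → NEW=255, ERR=-1267321778711/17179869184
(4,2): OLD=47766354650859/549755813888 → NEW=0, ERR=47766354650859/549755813888
(4,3): OLD=1500134705753527/8796093022208 → NEW=255, ERR=-742869014909513/8796093022208
(4,4): OLD=10355032177601319/140737488355328 → NEW=0, ERR=10355032177601319/140737488355328
(4,5): OLD=396379865400377521/2251799813685248 → NEW=255, ERR=-177829087089360719/2251799813685248
(5,0): OLD=56125324593611/274877906944 → NEW=255, ERR=-13968541677109/274877906944
(5,1): OLD=1428565200111995/8796093022208 → NEW=255, ERR=-814438520551045/8796093022208
(5,2): OLD=10287755418370937/70368744177664 → NEW=255, ERR=-7656274346933383/70368744177664
(5,3): OLD=297762486432736835/2251799813685248 → NEW=255, ERR=-276446466057001405/2251799813685248
(5,4): OLD=626885877040916515/4503599627370496 → NEW=255, ERR=-521532027938559965/4503599627370496
(5,5): OLD=8088885672160527551/72057594037927936 → NEW=0, ERR=8088885672160527551/72057594037927936
Row 0: ......
Row 1: ......
Row 2: .#.#.#
Row 3: #.#.#.
Row 4: .#.#.#
Row 5: #####.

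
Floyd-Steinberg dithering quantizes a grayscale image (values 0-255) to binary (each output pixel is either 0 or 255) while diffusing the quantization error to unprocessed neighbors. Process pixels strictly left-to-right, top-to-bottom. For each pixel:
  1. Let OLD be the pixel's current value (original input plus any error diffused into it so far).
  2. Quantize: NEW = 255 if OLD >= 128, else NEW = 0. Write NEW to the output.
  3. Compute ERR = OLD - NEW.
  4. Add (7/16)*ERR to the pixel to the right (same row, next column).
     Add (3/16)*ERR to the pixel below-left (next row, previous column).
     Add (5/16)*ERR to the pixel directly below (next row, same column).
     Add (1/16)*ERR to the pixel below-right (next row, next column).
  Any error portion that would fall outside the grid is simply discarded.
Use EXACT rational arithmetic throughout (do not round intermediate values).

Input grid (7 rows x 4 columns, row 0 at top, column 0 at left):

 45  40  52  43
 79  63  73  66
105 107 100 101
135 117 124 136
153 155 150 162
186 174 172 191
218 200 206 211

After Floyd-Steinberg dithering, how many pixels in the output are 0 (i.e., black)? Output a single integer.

(0,0): OLD=45 → NEW=0, ERR=45
(0,1): OLD=955/16 → NEW=0, ERR=955/16
(0,2): OLD=19997/256 → NEW=0, ERR=19997/256
(0,3): OLD=316107/4096 → NEW=0, ERR=316107/4096
(1,0): OLD=26689/256 → NEW=0, ERR=26689/256
(1,1): OLD=296391/2048 → NEW=255, ERR=-225849/2048
(1,2): OLD=4414803/65536 → NEW=0, ERR=4414803/65536
(1,3): OLD=130517429/1048576 → NEW=0, ERR=130517429/1048576
(2,0): OLD=3830653/32768 → NEW=0, ERR=3830653/32768
(2,1): OLD=149767727/1048576 → NEW=255, ERR=-117619153/1048576
(2,2): OLD=185436171/2097152 → NEW=0, ERR=185436171/2097152
(2,3): OLD=6133498815/33554432 → NEW=255, ERR=-2422881345/33554432
(3,0): OLD=2524971181/16777216 → NEW=255, ERR=-1753218899/16777216
(3,1): OLD=16136646259/268435456 → NEW=0, ERR=16136646259/268435456
(3,2): OLD=675951962509/4294967296 → NEW=255, ERR=-419264697971/4294967296
(3,3): OLD=5240125167707/68719476736 → NEW=0, ERR=5240125167707/68719476736
(4,0): OLD=565282423145/4294967296 → NEW=255, ERR=-529934237335/4294967296
(4,1): OLD=3263146400699/34359738368 → NEW=0, ERR=3263146400699/34359738368
(4,2): OLD=196920974883931/1099511627776 → NEW=255, ERR=-83454490198949/1099511627776
(4,3): OLD=2577630958538733/17592186044416 → NEW=255, ERR=-1908376482787347/17592186044416
(5,0): OLD=90846651091865/549755813888 → NEW=255, ERR=-49341081449575/549755813888
(5,1): OLD=2506342020191567/17592186044416 → NEW=255, ERR=-1979665421134513/17592186044416
(5,2): OLD=744540010599099/8796093022208 → NEW=0, ERR=744540010599099/8796093022208
(5,3): OLD=53308126443002763/281474976710656 → NEW=255, ERR=-18467992618214517/281474976710656
(6,0): OLD=47527975627587469/281474976710656 → NEW=255, ERR=-24248143433629811/281474976710656
(6,1): OLD=618822895063260587/4503599627370496 → NEW=255, ERR=-529595009916215893/4503599627370496
(6,2): OLD=11649463736048604861/72057594037927936 → NEW=255, ERR=-6725222743623018819/72057594037927936
(6,3): OLD=178650119482196817451/1152921504606846976 → NEW=255, ERR=-115344864192549161429/1152921504606846976
Output grid:
  Row 0: ....  (4 black, running=4)
  Row 1: .#..  (3 black, running=7)
  Row 2: .#.#  (2 black, running=9)
  Row 3: #.#.  (2 black, running=11)
  Row 4: #.##  (1 black, running=12)
  Row 5: ##.#  (1 black, running=13)
  Row 6: ####  (0 black, running=13)

Answer: 13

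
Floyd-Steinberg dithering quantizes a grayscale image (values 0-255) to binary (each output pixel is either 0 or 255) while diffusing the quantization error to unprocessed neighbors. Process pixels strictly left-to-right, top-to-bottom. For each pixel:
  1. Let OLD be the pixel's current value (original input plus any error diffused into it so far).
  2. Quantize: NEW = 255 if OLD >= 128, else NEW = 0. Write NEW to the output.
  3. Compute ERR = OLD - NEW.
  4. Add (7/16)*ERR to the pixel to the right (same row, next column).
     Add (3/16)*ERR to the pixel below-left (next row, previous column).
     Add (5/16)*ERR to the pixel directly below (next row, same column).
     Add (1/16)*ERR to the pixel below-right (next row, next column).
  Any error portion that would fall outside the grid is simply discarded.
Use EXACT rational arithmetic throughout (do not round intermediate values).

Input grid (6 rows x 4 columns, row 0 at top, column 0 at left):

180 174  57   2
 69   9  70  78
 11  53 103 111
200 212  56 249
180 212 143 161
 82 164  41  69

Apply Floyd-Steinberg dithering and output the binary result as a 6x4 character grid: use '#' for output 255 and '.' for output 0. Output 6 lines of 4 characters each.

Answer: ##..
....
..#.
##.#
##.#
.#..

Derivation:
(0,0): OLD=180 → NEW=255, ERR=-75
(0,1): OLD=2259/16 → NEW=255, ERR=-1821/16
(0,2): OLD=1845/256 → NEW=0, ERR=1845/256
(0,3): OLD=21107/4096 → NEW=0, ERR=21107/4096
(1,0): OLD=6201/256 → NEW=0, ERR=6201/256
(1,1): OLD=-39537/2048 → NEW=0, ERR=-39537/2048
(1,2): OLD=3778747/65536 → NEW=0, ERR=3778747/65536
(1,3): OLD=110401037/1048576 → NEW=0, ERR=110401037/1048576
(2,0): OLD=489877/32768 → NEW=0, ERR=489877/32768
(2,1): OLD=69030583/1048576 → NEW=0, ERR=69030583/1048576
(2,2): OLD=353065907/2097152 → NEW=255, ERR=-181707853/2097152
(2,3): OLD=3677517255/33554432 → NEW=0, ERR=3677517255/33554432
(3,0): OLD=3640915269/16777216 → NEW=255, ERR=-637274811/16777216
(3,1): OLD=53859668187/268435456 → NEW=255, ERR=-14591373093/268435456
(3,2): OLD=128017774373/4294967296 → NEW=0, ERR=128017774373/4294967296
(3,3): OLD=19988747488131/68719476736 → NEW=255, ERR=2465280920451/68719476736
(4,0): OLD=678338009121/4294967296 → NEW=255, ERR=-416878651359/4294967296
(4,1): OLD=5351989816291/34359738368 → NEW=255, ERR=-3409743467549/34359738368
(4,2): OLD=123395627425667/1099511627776 → NEW=0, ERR=123395627425667/1099511627776
(4,3): OLD=3926106369006213/17592186044416 → NEW=255, ERR=-559901072319867/17592186044416
(5,0): OLD=18175600281809/549755813888 → NEW=0, ERR=18175600281809/549755813888
(5,1): OLD=2857483907950807/17592186044416 → NEW=255, ERR=-1628523533375273/17592186044416
(5,2): OLD=205842738538083/8796093022208 → NEW=0, ERR=205842738538083/8796093022208
(5,3): OLD=21478396409779763/281474976710656 → NEW=0, ERR=21478396409779763/281474976710656
Row 0: ##..
Row 1: ....
Row 2: ..#.
Row 3: ##.#
Row 4: ##.#
Row 5: .#..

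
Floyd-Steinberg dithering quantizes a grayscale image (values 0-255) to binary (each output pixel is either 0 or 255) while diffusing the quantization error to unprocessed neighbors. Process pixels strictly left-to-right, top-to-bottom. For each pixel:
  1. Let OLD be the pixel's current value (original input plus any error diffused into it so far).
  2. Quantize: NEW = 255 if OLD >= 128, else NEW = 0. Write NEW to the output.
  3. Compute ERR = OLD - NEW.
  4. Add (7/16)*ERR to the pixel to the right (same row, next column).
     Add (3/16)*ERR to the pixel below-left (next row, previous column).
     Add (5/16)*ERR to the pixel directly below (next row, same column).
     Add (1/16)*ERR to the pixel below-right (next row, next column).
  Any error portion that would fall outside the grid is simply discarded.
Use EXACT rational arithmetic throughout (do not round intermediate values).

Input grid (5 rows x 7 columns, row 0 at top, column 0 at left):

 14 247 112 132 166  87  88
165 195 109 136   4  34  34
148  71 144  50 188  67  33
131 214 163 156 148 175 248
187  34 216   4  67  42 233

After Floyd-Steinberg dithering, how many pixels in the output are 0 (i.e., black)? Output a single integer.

(0,0): OLD=14 → NEW=0, ERR=14
(0,1): OLD=2025/8 → NEW=255, ERR=-15/8
(0,2): OLD=14231/128 → NEW=0, ERR=14231/128
(0,3): OLD=369953/2048 → NEW=255, ERR=-152287/2048
(0,4): OLD=4373479/32768 → NEW=255, ERR=-3982361/32768
(0,5): OLD=17736529/524288 → NEW=0, ERR=17736529/524288
(0,6): OLD=862353207/8388608 → NEW=0, ERR=862353207/8388608
(1,0): OLD=21635/128 → NEW=255, ERR=-11005/128
(1,1): OLD=182805/1024 → NEW=255, ERR=-78315/1024
(1,2): OLD=3153081/32768 → NEW=0, ERR=3153081/32768
(1,3): OLD=18221957/131072 → NEW=255, ERR=-15201403/131072
(1,4): OLD=-696449617/8388608 → NEW=0, ERR=-696449617/8388608
(1,5): OLD=1337376479/67108864 → NEW=0, ERR=1337376479/67108864
(1,6): OLD=82633261361/1073741824 → NEW=0, ERR=82633261361/1073741824
(2,0): OLD=1749687/16384 → NEW=0, ERR=1749687/16384
(2,1): OLD=55831629/524288 → NEW=0, ERR=55831629/524288
(2,2): OLD=1628513319/8388608 → NEW=255, ERR=-510581721/8388608
(2,3): OLD=-1504897361/67108864 → NEW=0, ERR=-1504897361/67108864
(2,4): OLD=79850103903/536870912 → NEW=255, ERR=-57051978657/536870912
(2,5): OLD=618067885557/17179869184 → NEW=0, ERR=618067885557/17179869184
(2,6): OLD=20350475415555/274877906944 → NEW=0, ERR=20350475415555/274877906944
(3,0): OLD=1546352455/8388608 → NEW=255, ERR=-592742585/8388608
(3,1): OLD=14202010299/67108864 → NEW=255, ERR=-2910750021/67108864
(3,2): OLD=68426577377/536870912 → NEW=0, ERR=68426577377/536870912
(3,3): OLD=388746694359/2147483648 → NEW=255, ERR=-158861635881/2147483648
(3,4): OLD=24126311965511/274877906944 → NEW=0, ERR=24126311965511/274877906944
(3,5): OLD=509914283610309/2199023255552 → NEW=255, ERR=-50836646555451/2199023255552
(3,6): OLD=9262999458115675/35184372088832 → NEW=255, ERR=290984575463515/35184372088832
(4,0): OLD=168347767625/1073741824 → NEW=255, ERR=-105456397495/1073741824
(4,1): OLD=-52250818507/17179869184 → NEW=0, ERR=-52250818507/17179869184
(4,2): OLD=65398293284155/274877906944 → NEW=255, ERR=-4695572986565/274877906944
(4,3): OLD=-4767464155911/2199023255552 → NEW=0, ERR=-4767464155911/2199023255552
(4,4): OLD=1486924452336155/17592186044416 → NEW=0, ERR=1486924452336155/17592186044416
(4,5): OLD=44355030309941147/562949953421312 → NEW=0, ERR=44355030309941147/562949953421312
(4,6): OLD=2419427223043124909/9007199254740992 → NEW=255, ERR=122591413084171949/9007199254740992
Output grid:
  Row 0: .#.##..  (4 black, running=4)
  Row 1: ##.#...  (4 black, running=8)
  Row 2: ..#.#..  (5 black, running=13)
  Row 3: ##.#.##  (2 black, running=15)
  Row 4: #.#...#  (4 black, running=19)

Answer: 19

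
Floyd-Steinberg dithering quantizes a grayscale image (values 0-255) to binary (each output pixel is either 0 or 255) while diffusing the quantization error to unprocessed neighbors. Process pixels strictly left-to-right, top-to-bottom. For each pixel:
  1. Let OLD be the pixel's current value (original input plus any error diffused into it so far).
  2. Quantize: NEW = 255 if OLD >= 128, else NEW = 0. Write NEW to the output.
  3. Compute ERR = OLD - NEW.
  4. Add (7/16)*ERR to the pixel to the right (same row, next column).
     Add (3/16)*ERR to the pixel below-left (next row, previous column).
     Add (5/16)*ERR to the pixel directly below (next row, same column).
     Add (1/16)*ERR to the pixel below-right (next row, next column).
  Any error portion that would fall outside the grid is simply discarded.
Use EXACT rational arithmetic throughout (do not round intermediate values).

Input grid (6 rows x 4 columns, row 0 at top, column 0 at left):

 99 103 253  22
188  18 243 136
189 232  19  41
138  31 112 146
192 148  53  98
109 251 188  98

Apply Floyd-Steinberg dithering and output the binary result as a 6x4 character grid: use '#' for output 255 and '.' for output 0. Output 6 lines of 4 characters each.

(0,0): OLD=99 → NEW=0, ERR=99
(0,1): OLD=2341/16 → NEW=255, ERR=-1739/16
(0,2): OLD=52595/256 → NEW=255, ERR=-12685/256
(0,3): OLD=1317/4096 → NEW=0, ERR=1317/4096
(1,0): OLD=50831/256 → NEW=255, ERR=-14449/256
(1,1): OLD=-89623/2048 → NEW=0, ERR=-89623/2048
(1,2): OLD=13214493/65536 → NEW=255, ERR=-3497187/65536
(1,3): OLD=114984027/1048576 → NEW=0, ERR=114984027/1048576
(2,0): OLD=5346323/32768 → NEW=255, ERR=-3009517/32768
(2,1): OLD=172606209/1048576 → NEW=255, ERR=-94780671/1048576
(2,2): OLD=-40675931/2097152 → NEW=0, ERR=-40675931/2097152
(2,3): OLD=2128930481/33554432 → NEW=0, ERR=2128930481/33554432
(3,0): OLD=1549391075/16777216 → NEW=0, ERR=1549391075/16777216
(3,1): OLD=9067687933/268435456 → NEW=0, ERR=9067687933/268435456
(3,2): OLD=545308036611/4294967296 → NEW=0, ERR=545308036611/4294967296
(3,3): OLD=15129411060885/68719476736 → NEW=255, ERR=-2394055506795/68719476736
(4,0): OLD=975788070631/4294967296 → NEW=255, ERR=-119428589849/4294967296
(4,1): OLD=6046232843829/34359738368 → NEW=255, ERR=-2715500440011/34359738368
(4,2): OLD=59020914631317/1099511627776 → NEW=0, ERR=59020914631317/1099511627776
(4,3): OLD=2085255051600803/17592186044416 → NEW=0, ERR=2085255051600803/17592186044416
(5,0): OLD=46999738799799/549755813888 → NEW=0, ERR=46999738799799/549755813888
(5,1): OLD=4785643994836449/17592186044416 → NEW=255, ERR=299636553510369/17592186044416
(5,2): OLD=2018807924881189/8796093022208 → NEW=255, ERR=-224195795781851/8796093022208
(5,3): OLD=35816416468803461/281474976710656 → NEW=0, ERR=35816416468803461/281474976710656
Row 0: .##.
Row 1: #.#.
Row 2: ##..
Row 3: ...#
Row 4: ##..
Row 5: .##.

Answer: .##.
#.#.
##..
...#
##..
.##.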